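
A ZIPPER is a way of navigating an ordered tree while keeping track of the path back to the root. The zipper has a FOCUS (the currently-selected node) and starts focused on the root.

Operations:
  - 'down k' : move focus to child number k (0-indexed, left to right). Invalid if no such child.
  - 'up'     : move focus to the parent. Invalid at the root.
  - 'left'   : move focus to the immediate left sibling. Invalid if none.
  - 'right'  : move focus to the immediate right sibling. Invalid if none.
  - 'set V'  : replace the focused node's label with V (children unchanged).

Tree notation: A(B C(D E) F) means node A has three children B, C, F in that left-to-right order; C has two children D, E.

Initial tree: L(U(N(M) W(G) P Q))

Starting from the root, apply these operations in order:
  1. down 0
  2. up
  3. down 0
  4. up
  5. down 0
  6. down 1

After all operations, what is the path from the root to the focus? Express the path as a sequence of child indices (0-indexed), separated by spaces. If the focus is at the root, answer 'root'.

Answer: 0 1

Derivation:
Step 1 (down 0): focus=U path=0 depth=1 children=['N', 'W', 'P', 'Q'] left=[] right=[] parent=L
Step 2 (up): focus=L path=root depth=0 children=['U'] (at root)
Step 3 (down 0): focus=U path=0 depth=1 children=['N', 'W', 'P', 'Q'] left=[] right=[] parent=L
Step 4 (up): focus=L path=root depth=0 children=['U'] (at root)
Step 5 (down 0): focus=U path=0 depth=1 children=['N', 'W', 'P', 'Q'] left=[] right=[] parent=L
Step 6 (down 1): focus=W path=0/1 depth=2 children=['G'] left=['N'] right=['P', 'Q'] parent=U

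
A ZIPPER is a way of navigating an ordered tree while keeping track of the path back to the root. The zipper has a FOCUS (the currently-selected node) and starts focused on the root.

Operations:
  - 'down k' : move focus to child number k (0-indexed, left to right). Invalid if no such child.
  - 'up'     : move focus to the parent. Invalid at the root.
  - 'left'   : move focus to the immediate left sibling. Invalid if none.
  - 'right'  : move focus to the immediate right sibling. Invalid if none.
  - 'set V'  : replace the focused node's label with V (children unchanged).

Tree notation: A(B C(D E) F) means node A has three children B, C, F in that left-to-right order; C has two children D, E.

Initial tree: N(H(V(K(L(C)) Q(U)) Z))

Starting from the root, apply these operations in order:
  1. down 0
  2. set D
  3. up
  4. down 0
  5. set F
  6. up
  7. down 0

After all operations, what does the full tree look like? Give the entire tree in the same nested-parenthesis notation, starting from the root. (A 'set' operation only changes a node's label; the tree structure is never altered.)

Answer: N(F(V(K(L(C)) Q(U)) Z))

Derivation:
Step 1 (down 0): focus=H path=0 depth=1 children=['V', 'Z'] left=[] right=[] parent=N
Step 2 (set D): focus=D path=0 depth=1 children=['V', 'Z'] left=[] right=[] parent=N
Step 3 (up): focus=N path=root depth=0 children=['D'] (at root)
Step 4 (down 0): focus=D path=0 depth=1 children=['V', 'Z'] left=[] right=[] parent=N
Step 5 (set F): focus=F path=0 depth=1 children=['V', 'Z'] left=[] right=[] parent=N
Step 6 (up): focus=N path=root depth=0 children=['F'] (at root)
Step 7 (down 0): focus=F path=0 depth=1 children=['V', 'Z'] left=[] right=[] parent=N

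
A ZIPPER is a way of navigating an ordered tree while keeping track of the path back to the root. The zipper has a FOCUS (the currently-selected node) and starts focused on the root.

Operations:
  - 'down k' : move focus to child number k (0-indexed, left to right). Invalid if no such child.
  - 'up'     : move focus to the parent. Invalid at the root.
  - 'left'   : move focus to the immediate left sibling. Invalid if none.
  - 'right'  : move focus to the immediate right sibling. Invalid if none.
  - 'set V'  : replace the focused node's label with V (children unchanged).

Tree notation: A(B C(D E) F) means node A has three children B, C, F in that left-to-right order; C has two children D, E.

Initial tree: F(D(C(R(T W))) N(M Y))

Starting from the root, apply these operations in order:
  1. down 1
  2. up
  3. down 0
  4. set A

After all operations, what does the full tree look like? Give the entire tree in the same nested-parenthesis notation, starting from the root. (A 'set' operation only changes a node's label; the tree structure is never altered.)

Answer: F(A(C(R(T W))) N(M Y))

Derivation:
Step 1 (down 1): focus=N path=1 depth=1 children=['M', 'Y'] left=['D'] right=[] parent=F
Step 2 (up): focus=F path=root depth=0 children=['D', 'N'] (at root)
Step 3 (down 0): focus=D path=0 depth=1 children=['C'] left=[] right=['N'] parent=F
Step 4 (set A): focus=A path=0 depth=1 children=['C'] left=[] right=['N'] parent=F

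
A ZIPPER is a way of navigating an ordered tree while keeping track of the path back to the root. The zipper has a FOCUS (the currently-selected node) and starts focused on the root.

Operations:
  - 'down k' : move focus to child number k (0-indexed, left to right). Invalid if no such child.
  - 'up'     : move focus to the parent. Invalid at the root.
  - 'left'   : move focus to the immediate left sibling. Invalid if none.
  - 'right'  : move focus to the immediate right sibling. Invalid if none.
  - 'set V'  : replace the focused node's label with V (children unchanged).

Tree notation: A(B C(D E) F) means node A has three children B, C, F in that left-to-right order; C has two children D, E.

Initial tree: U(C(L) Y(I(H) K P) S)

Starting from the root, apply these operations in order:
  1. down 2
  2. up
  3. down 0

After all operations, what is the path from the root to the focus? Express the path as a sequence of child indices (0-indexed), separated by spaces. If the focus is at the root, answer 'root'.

Step 1 (down 2): focus=S path=2 depth=1 children=[] left=['C', 'Y'] right=[] parent=U
Step 2 (up): focus=U path=root depth=0 children=['C', 'Y', 'S'] (at root)
Step 3 (down 0): focus=C path=0 depth=1 children=['L'] left=[] right=['Y', 'S'] parent=U

Answer: 0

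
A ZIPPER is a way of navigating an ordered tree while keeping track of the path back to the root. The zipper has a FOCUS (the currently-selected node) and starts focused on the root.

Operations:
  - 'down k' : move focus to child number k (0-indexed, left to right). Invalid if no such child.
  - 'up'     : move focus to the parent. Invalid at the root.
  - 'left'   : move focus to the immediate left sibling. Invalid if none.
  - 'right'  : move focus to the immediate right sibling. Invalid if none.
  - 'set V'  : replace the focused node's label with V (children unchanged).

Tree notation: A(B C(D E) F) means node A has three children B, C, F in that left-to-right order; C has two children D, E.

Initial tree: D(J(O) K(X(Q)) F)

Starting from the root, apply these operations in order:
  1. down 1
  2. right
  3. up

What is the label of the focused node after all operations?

Answer: D

Derivation:
Step 1 (down 1): focus=K path=1 depth=1 children=['X'] left=['J'] right=['F'] parent=D
Step 2 (right): focus=F path=2 depth=1 children=[] left=['J', 'K'] right=[] parent=D
Step 3 (up): focus=D path=root depth=0 children=['J', 'K', 'F'] (at root)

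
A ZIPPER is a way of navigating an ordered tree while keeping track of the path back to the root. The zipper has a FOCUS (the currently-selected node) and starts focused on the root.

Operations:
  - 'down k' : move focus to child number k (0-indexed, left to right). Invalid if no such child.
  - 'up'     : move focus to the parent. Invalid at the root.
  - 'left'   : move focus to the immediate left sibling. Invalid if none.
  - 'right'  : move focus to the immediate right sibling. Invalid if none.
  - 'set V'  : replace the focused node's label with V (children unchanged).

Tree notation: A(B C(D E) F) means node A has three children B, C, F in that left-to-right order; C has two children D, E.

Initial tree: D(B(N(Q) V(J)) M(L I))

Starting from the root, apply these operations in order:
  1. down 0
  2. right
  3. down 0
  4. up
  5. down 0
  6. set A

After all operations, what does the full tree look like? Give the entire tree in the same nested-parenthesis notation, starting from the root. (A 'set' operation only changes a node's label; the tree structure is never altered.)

Answer: D(B(N(Q) V(J)) M(A I))

Derivation:
Step 1 (down 0): focus=B path=0 depth=1 children=['N', 'V'] left=[] right=['M'] parent=D
Step 2 (right): focus=M path=1 depth=1 children=['L', 'I'] left=['B'] right=[] parent=D
Step 3 (down 0): focus=L path=1/0 depth=2 children=[] left=[] right=['I'] parent=M
Step 4 (up): focus=M path=1 depth=1 children=['L', 'I'] left=['B'] right=[] parent=D
Step 5 (down 0): focus=L path=1/0 depth=2 children=[] left=[] right=['I'] parent=M
Step 6 (set A): focus=A path=1/0 depth=2 children=[] left=[] right=['I'] parent=M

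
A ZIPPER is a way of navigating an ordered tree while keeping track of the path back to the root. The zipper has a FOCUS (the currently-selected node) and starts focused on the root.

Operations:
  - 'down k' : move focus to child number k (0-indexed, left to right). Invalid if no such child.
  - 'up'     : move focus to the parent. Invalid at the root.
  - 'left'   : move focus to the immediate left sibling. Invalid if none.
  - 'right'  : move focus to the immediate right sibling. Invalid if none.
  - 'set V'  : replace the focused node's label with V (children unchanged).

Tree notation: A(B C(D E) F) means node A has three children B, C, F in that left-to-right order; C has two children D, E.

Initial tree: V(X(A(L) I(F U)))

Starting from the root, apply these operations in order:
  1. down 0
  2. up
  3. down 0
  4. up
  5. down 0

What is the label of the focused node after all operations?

Step 1 (down 0): focus=X path=0 depth=1 children=['A', 'I'] left=[] right=[] parent=V
Step 2 (up): focus=V path=root depth=0 children=['X'] (at root)
Step 3 (down 0): focus=X path=0 depth=1 children=['A', 'I'] left=[] right=[] parent=V
Step 4 (up): focus=V path=root depth=0 children=['X'] (at root)
Step 5 (down 0): focus=X path=0 depth=1 children=['A', 'I'] left=[] right=[] parent=V

Answer: X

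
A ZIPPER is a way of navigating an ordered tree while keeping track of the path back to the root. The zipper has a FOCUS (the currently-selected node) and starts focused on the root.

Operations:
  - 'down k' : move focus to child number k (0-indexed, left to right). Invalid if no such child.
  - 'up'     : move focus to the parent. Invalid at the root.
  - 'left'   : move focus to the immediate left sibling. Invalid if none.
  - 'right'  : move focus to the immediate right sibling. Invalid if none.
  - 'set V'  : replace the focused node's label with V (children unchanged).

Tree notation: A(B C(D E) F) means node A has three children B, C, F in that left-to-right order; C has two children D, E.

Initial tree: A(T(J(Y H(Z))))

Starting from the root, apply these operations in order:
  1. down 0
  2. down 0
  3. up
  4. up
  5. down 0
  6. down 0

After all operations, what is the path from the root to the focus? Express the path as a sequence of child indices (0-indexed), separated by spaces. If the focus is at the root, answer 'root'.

Step 1 (down 0): focus=T path=0 depth=1 children=['J'] left=[] right=[] parent=A
Step 2 (down 0): focus=J path=0/0 depth=2 children=['Y', 'H'] left=[] right=[] parent=T
Step 3 (up): focus=T path=0 depth=1 children=['J'] left=[] right=[] parent=A
Step 4 (up): focus=A path=root depth=0 children=['T'] (at root)
Step 5 (down 0): focus=T path=0 depth=1 children=['J'] left=[] right=[] parent=A
Step 6 (down 0): focus=J path=0/0 depth=2 children=['Y', 'H'] left=[] right=[] parent=T

Answer: 0 0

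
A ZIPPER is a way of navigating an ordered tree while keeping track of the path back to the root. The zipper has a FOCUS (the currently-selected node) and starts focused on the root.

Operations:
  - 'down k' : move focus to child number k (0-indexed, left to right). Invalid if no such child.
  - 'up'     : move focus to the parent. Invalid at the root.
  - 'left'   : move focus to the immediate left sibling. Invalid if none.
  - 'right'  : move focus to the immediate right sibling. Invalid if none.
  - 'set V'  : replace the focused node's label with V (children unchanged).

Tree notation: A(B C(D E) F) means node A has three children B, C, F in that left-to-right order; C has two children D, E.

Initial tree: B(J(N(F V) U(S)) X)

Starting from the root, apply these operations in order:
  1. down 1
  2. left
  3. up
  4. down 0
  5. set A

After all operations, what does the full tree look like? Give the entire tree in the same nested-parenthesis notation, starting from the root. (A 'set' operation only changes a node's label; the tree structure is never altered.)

Step 1 (down 1): focus=X path=1 depth=1 children=[] left=['J'] right=[] parent=B
Step 2 (left): focus=J path=0 depth=1 children=['N', 'U'] left=[] right=['X'] parent=B
Step 3 (up): focus=B path=root depth=0 children=['J', 'X'] (at root)
Step 4 (down 0): focus=J path=0 depth=1 children=['N', 'U'] left=[] right=['X'] parent=B
Step 5 (set A): focus=A path=0 depth=1 children=['N', 'U'] left=[] right=['X'] parent=B

Answer: B(A(N(F V) U(S)) X)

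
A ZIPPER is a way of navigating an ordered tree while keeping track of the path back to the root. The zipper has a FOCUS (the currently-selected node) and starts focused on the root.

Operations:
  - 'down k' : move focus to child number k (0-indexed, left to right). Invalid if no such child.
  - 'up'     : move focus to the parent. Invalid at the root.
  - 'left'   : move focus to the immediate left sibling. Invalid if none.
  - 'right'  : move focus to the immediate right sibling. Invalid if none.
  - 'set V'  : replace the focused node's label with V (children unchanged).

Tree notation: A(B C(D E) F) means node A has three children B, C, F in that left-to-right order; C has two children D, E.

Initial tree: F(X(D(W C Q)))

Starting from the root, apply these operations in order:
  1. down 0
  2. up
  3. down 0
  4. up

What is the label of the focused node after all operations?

Answer: F

Derivation:
Step 1 (down 0): focus=X path=0 depth=1 children=['D'] left=[] right=[] parent=F
Step 2 (up): focus=F path=root depth=0 children=['X'] (at root)
Step 3 (down 0): focus=X path=0 depth=1 children=['D'] left=[] right=[] parent=F
Step 4 (up): focus=F path=root depth=0 children=['X'] (at root)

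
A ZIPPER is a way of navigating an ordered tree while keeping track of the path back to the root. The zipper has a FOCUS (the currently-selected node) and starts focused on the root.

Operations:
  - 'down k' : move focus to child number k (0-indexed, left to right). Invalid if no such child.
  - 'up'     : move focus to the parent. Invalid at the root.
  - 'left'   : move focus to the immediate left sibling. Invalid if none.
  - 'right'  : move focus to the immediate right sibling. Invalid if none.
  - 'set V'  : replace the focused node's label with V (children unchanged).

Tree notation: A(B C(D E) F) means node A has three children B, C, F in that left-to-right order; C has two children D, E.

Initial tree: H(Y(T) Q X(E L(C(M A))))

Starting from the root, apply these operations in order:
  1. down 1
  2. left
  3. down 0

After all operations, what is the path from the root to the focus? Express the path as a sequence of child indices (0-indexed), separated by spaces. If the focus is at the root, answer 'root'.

Answer: 0 0

Derivation:
Step 1 (down 1): focus=Q path=1 depth=1 children=[] left=['Y'] right=['X'] parent=H
Step 2 (left): focus=Y path=0 depth=1 children=['T'] left=[] right=['Q', 'X'] parent=H
Step 3 (down 0): focus=T path=0/0 depth=2 children=[] left=[] right=[] parent=Y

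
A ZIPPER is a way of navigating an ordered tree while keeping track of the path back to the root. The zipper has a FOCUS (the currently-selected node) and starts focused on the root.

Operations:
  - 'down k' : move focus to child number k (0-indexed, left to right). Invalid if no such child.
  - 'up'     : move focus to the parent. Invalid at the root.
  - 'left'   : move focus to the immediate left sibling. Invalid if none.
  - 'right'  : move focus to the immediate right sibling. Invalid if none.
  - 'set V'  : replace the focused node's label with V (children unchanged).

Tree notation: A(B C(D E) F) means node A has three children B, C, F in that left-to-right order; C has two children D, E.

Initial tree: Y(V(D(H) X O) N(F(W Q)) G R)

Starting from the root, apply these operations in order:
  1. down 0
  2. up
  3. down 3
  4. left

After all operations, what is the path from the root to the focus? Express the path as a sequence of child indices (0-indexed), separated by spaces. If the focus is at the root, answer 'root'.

Step 1 (down 0): focus=V path=0 depth=1 children=['D', 'X', 'O'] left=[] right=['N', 'G', 'R'] parent=Y
Step 2 (up): focus=Y path=root depth=0 children=['V', 'N', 'G', 'R'] (at root)
Step 3 (down 3): focus=R path=3 depth=1 children=[] left=['V', 'N', 'G'] right=[] parent=Y
Step 4 (left): focus=G path=2 depth=1 children=[] left=['V', 'N'] right=['R'] parent=Y

Answer: 2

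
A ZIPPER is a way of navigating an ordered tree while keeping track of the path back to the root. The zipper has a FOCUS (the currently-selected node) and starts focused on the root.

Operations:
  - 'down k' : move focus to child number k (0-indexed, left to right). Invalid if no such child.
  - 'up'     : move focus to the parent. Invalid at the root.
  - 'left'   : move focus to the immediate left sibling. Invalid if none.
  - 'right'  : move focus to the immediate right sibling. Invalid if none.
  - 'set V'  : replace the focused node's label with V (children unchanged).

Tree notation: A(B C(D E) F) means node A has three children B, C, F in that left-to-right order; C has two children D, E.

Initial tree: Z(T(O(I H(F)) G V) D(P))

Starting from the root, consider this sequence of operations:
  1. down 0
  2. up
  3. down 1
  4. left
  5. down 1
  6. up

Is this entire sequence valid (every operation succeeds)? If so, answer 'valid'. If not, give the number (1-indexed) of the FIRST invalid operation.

Answer: valid

Derivation:
Step 1 (down 0): focus=T path=0 depth=1 children=['O', 'G', 'V'] left=[] right=['D'] parent=Z
Step 2 (up): focus=Z path=root depth=0 children=['T', 'D'] (at root)
Step 3 (down 1): focus=D path=1 depth=1 children=['P'] left=['T'] right=[] parent=Z
Step 4 (left): focus=T path=0 depth=1 children=['O', 'G', 'V'] left=[] right=['D'] parent=Z
Step 5 (down 1): focus=G path=0/1 depth=2 children=[] left=['O'] right=['V'] parent=T
Step 6 (up): focus=T path=0 depth=1 children=['O', 'G', 'V'] left=[] right=['D'] parent=Z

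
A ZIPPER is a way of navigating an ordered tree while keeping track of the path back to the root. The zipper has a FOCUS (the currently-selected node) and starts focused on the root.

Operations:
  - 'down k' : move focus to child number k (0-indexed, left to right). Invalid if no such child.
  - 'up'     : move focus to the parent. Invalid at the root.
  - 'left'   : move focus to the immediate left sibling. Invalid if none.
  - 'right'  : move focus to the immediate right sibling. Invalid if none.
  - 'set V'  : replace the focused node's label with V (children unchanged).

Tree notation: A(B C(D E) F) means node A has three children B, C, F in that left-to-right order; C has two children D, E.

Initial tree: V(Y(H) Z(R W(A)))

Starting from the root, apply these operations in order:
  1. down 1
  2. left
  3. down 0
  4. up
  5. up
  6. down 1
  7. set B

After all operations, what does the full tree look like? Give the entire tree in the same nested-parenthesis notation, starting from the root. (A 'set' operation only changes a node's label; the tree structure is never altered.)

Step 1 (down 1): focus=Z path=1 depth=1 children=['R', 'W'] left=['Y'] right=[] parent=V
Step 2 (left): focus=Y path=0 depth=1 children=['H'] left=[] right=['Z'] parent=V
Step 3 (down 0): focus=H path=0/0 depth=2 children=[] left=[] right=[] parent=Y
Step 4 (up): focus=Y path=0 depth=1 children=['H'] left=[] right=['Z'] parent=V
Step 5 (up): focus=V path=root depth=0 children=['Y', 'Z'] (at root)
Step 6 (down 1): focus=Z path=1 depth=1 children=['R', 'W'] left=['Y'] right=[] parent=V
Step 7 (set B): focus=B path=1 depth=1 children=['R', 'W'] left=['Y'] right=[] parent=V

Answer: V(Y(H) B(R W(A)))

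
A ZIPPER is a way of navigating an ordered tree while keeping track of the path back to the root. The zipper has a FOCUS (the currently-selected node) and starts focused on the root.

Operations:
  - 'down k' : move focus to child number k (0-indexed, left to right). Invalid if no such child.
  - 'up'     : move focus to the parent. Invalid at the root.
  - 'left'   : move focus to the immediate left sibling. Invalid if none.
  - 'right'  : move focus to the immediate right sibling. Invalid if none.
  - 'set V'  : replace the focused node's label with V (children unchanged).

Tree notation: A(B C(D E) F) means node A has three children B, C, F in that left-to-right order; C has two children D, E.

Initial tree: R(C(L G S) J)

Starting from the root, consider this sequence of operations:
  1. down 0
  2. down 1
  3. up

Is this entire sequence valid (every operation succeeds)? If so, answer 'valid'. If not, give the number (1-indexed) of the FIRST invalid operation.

Step 1 (down 0): focus=C path=0 depth=1 children=['L', 'G', 'S'] left=[] right=['J'] parent=R
Step 2 (down 1): focus=G path=0/1 depth=2 children=[] left=['L'] right=['S'] parent=C
Step 3 (up): focus=C path=0 depth=1 children=['L', 'G', 'S'] left=[] right=['J'] parent=R

Answer: valid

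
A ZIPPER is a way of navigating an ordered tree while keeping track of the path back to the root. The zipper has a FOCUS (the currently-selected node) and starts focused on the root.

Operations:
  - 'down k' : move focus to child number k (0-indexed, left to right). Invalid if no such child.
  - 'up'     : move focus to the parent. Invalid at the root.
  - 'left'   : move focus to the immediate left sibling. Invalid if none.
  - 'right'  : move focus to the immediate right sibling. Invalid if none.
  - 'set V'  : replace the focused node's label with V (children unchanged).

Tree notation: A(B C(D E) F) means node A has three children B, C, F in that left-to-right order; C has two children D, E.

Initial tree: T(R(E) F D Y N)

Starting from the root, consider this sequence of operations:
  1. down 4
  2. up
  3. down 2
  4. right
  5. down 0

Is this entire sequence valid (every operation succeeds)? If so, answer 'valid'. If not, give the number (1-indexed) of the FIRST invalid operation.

Step 1 (down 4): focus=N path=4 depth=1 children=[] left=['R', 'F', 'D', 'Y'] right=[] parent=T
Step 2 (up): focus=T path=root depth=0 children=['R', 'F', 'D', 'Y', 'N'] (at root)
Step 3 (down 2): focus=D path=2 depth=1 children=[] left=['R', 'F'] right=['Y', 'N'] parent=T
Step 4 (right): focus=Y path=3 depth=1 children=[] left=['R', 'F', 'D'] right=['N'] parent=T
Step 5 (down 0): INVALID

Answer: 5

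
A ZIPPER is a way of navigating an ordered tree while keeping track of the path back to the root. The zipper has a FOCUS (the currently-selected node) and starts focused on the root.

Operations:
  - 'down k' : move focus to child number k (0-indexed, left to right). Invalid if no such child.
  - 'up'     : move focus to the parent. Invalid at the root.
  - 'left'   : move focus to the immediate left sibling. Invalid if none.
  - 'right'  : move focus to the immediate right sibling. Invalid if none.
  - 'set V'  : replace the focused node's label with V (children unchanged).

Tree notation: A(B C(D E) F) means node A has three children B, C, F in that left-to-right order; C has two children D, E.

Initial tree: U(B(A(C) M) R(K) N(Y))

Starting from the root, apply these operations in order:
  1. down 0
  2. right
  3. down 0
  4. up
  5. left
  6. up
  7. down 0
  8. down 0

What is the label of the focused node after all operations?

Step 1 (down 0): focus=B path=0 depth=1 children=['A', 'M'] left=[] right=['R', 'N'] parent=U
Step 2 (right): focus=R path=1 depth=1 children=['K'] left=['B'] right=['N'] parent=U
Step 3 (down 0): focus=K path=1/0 depth=2 children=[] left=[] right=[] parent=R
Step 4 (up): focus=R path=1 depth=1 children=['K'] left=['B'] right=['N'] parent=U
Step 5 (left): focus=B path=0 depth=1 children=['A', 'M'] left=[] right=['R', 'N'] parent=U
Step 6 (up): focus=U path=root depth=0 children=['B', 'R', 'N'] (at root)
Step 7 (down 0): focus=B path=0 depth=1 children=['A', 'M'] left=[] right=['R', 'N'] parent=U
Step 8 (down 0): focus=A path=0/0 depth=2 children=['C'] left=[] right=['M'] parent=B

Answer: A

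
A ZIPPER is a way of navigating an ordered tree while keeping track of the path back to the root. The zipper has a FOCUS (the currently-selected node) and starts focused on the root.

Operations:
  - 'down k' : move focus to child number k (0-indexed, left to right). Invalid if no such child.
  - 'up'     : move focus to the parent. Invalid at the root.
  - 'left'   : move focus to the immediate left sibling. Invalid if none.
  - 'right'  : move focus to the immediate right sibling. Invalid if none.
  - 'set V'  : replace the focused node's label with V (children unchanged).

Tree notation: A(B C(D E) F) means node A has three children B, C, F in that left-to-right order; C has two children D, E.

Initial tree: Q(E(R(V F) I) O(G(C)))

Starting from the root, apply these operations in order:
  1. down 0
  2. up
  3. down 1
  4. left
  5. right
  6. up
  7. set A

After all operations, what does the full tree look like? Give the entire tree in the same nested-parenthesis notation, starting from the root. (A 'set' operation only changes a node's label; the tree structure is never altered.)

Step 1 (down 0): focus=E path=0 depth=1 children=['R', 'I'] left=[] right=['O'] parent=Q
Step 2 (up): focus=Q path=root depth=0 children=['E', 'O'] (at root)
Step 3 (down 1): focus=O path=1 depth=1 children=['G'] left=['E'] right=[] parent=Q
Step 4 (left): focus=E path=0 depth=1 children=['R', 'I'] left=[] right=['O'] parent=Q
Step 5 (right): focus=O path=1 depth=1 children=['G'] left=['E'] right=[] parent=Q
Step 6 (up): focus=Q path=root depth=0 children=['E', 'O'] (at root)
Step 7 (set A): focus=A path=root depth=0 children=['E', 'O'] (at root)

Answer: A(E(R(V F) I) O(G(C)))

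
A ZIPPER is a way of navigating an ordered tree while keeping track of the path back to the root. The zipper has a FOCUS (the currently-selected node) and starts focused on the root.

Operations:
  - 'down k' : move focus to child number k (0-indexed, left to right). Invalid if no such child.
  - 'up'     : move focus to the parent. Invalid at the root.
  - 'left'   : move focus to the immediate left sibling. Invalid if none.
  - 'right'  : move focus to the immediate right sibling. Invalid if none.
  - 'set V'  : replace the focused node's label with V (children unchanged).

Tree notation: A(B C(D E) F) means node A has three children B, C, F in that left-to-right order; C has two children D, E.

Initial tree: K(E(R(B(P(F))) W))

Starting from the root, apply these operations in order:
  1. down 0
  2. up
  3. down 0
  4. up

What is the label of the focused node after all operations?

Answer: K

Derivation:
Step 1 (down 0): focus=E path=0 depth=1 children=['R', 'W'] left=[] right=[] parent=K
Step 2 (up): focus=K path=root depth=0 children=['E'] (at root)
Step 3 (down 0): focus=E path=0 depth=1 children=['R', 'W'] left=[] right=[] parent=K
Step 4 (up): focus=K path=root depth=0 children=['E'] (at root)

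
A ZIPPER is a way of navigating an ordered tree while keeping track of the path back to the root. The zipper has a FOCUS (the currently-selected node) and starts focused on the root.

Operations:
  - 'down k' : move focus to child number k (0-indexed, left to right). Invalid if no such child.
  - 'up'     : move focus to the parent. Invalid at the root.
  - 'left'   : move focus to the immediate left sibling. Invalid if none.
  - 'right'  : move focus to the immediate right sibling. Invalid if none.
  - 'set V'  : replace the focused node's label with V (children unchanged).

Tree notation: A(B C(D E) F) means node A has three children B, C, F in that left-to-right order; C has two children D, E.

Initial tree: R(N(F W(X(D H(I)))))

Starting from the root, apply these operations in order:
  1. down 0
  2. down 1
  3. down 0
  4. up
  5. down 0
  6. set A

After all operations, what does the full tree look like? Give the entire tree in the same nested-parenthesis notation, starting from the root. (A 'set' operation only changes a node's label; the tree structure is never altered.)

Answer: R(N(F W(A(D H(I)))))

Derivation:
Step 1 (down 0): focus=N path=0 depth=1 children=['F', 'W'] left=[] right=[] parent=R
Step 2 (down 1): focus=W path=0/1 depth=2 children=['X'] left=['F'] right=[] parent=N
Step 3 (down 0): focus=X path=0/1/0 depth=3 children=['D', 'H'] left=[] right=[] parent=W
Step 4 (up): focus=W path=0/1 depth=2 children=['X'] left=['F'] right=[] parent=N
Step 5 (down 0): focus=X path=0/1/0 depth=3 children=['D', 'H'] left=[] right=[] parent=W
Step 6 (set A): focus=A path=0/1/0 depth=3 children=['D', 'H'] left=[] right=[] parent=W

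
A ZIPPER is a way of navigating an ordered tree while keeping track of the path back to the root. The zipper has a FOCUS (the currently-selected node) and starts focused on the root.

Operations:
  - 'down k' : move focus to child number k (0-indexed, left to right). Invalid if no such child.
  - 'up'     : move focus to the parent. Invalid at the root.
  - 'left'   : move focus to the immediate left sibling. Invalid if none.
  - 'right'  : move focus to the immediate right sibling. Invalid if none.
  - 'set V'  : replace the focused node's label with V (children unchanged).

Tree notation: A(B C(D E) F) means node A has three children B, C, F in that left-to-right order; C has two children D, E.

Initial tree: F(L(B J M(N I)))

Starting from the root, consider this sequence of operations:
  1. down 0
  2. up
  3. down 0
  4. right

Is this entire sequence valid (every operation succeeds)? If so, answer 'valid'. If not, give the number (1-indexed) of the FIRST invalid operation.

Answer: 4

Derivation:
Step 1 (down 0): focus=L path=0 depth=1 children=['B', 'J', 'M'] left=[] right=[] parent=F
Step 2 (up): focus=F path=root depth=0 children=['L'] (at root)
Step 3 (down 0): focus=L path=0 depth=1 children=['B', 'J', 'M'] left=[] right=[] parent=F
Step 4 (right): INVALID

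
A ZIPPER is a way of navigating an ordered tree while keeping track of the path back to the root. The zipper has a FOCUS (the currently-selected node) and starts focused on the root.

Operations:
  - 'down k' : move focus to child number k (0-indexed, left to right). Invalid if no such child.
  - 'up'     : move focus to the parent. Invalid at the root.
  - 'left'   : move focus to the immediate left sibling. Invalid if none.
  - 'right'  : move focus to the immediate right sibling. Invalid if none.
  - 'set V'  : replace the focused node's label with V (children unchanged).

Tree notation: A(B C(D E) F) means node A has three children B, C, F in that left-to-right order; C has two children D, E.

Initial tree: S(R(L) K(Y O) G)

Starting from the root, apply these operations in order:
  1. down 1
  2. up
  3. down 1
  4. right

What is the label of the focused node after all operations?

Step 1 (down 1): focus=K path=1 depth=1 children=['Y', 'O'] left=['R'] right=['G'] parent=S
Step 2 (up): focus=S path=root depth=0 children=['R', 'K', 'G'] (at root)
Step 3 (down 1): focus=K path=1 depth=1 children=['Y', 'O'] left=['R'] right=['G'] parent=S
Step 4 (right): focus=G path=2 depth=1 children=[] left=['R', 'K'] right=[] parent=S

Answer: G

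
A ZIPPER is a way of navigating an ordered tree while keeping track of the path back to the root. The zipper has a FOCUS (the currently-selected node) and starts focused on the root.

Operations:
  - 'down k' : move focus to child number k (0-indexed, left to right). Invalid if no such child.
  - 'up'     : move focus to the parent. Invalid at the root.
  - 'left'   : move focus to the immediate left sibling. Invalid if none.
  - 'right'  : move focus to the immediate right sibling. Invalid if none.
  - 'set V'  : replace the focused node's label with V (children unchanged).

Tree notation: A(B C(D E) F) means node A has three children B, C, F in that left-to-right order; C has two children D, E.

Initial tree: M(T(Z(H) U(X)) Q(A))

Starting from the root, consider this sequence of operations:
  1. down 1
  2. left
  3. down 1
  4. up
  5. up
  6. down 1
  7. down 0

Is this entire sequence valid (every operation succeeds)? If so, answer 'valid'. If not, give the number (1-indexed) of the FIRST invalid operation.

Answer: valid

Derivation:
Step 1 (down 1): focus=Q path=1 depth=1 children=['A'] left=['T'] right=[] parent=M
Step 2 (left): focus=T path=0 depth=1 children=['Z', 'U'] left=[] right=['Q'] parent=M
Step 3 (down 1): focus=U path=0/1 depth=2 children=['X'] left=['Z'] right=[] parent=T
Step 4 (up): focus=T path=0 depth=1 children=['Z', 'U'] left=[] right=['Q'] parent=M
Step 5 (up): focus=M path=root depth=0 children=['T', 'Q'] (at root)
Step 6 (down 1): focus=Q path=1 depth=1 children=['A'] left=['T'] right=[] parent=M
Step 7 (down 0): focus=A path=1/0 depth=2 children=[] left=[] right=[] parent=Q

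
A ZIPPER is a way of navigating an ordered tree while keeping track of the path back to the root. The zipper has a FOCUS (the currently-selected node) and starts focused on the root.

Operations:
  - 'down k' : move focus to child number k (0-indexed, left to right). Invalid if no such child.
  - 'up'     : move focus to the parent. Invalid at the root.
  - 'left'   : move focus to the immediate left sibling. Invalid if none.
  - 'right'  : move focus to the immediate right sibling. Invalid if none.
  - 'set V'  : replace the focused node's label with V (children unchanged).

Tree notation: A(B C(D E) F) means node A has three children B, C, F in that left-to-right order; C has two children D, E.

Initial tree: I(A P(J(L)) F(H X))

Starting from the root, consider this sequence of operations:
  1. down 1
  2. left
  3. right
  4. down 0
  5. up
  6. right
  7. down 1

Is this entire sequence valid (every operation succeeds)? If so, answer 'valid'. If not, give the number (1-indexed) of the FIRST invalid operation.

Answer: valid

Derivation:
Step 1 (down 1): focus=P path=1 depth=1 children=['J'] left=['A'] right=['F'] parent=I
Step 2 (left): focus=A path=0 depth=1 children=[] left=[] right=['P', 'F'] parent=I
Step 3 (right): focus=P path=1 depth=1 children=['J'] left=['A'] right=['F'] parent=I
Step 4 (down 0): focus=J path=1/0 depth=2 children=['L'] left=[] right=[] parent=P
Step 5 (up): focus=P path=1 depth=1 children=['J'] left=['A'] right=['F'] parent=I
Step 6 (right): focus=F path=2 depth=1 children=['H', 'X'] left=['A', 'P'] right=[] parent=I
Step 7 (down 1): focus=X path=2/1 depth=2 children=[] left=['H'] right=[] parent=F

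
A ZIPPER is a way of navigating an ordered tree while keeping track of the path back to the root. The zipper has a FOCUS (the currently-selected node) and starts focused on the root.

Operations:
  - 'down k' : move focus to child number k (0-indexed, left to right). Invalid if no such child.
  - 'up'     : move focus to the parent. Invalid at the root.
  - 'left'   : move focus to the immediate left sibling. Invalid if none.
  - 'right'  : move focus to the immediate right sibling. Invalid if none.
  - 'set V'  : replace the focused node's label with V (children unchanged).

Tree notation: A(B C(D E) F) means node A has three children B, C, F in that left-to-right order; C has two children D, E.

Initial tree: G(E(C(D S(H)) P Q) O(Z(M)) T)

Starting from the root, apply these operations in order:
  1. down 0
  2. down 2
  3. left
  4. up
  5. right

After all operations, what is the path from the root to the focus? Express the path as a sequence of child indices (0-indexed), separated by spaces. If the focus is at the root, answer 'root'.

Step 1 (down 0): focus=E path=0 depth=1 children=['C', 'P', 'Q'] left=[] right=['O', 'T'] parent=G
Step 2 (down 2): focus=Q path=0/2 depth=2 children=[] left=['C', 'P'] right=[] parent=E
Step 3 (left): focus=P path=0/1 depth=2 children=[] left=['C'] right=['Q'] parent=E
Step 4 (up): focus=E path=0 depth=1 children=['C', 'P', 'Q'] left=[] right=['O', 'T'] parent=G
Step 5 (right): focus=O path=1 depth=1 children=['Z'] left=['E'] right=['T'] parent=G

Answer: 1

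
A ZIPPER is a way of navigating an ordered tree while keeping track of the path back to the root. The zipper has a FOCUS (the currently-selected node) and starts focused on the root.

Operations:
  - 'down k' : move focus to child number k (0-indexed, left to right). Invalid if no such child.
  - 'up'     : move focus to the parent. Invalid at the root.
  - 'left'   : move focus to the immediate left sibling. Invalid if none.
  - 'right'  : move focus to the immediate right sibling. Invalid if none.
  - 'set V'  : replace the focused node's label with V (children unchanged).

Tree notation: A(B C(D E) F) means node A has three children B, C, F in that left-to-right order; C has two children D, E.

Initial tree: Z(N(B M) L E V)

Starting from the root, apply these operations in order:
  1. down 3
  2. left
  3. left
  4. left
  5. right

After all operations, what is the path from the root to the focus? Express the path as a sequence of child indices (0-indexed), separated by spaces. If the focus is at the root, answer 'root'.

Answer: 1

Derivation:
Step 1 (down 3): focus=V path=3 depth=1 children=[] left=['N', 'L', 'E'] right=[] parent=Z
Step 2 (left): focus=E path=2 depth=1 children=[] left=['N', 'L'] right=['V'] parent=Z
Step 3 (left): focus=L path=1 depth=1 children=[] left=['N'] right=['E', 'V'] parent=Z
Step 4 (left): focus=N path=0 depth=1 children=['B', 'M'] left=[] right=['L', 'E', 'V'] parent=Z
Step 5 (right): focus=L path=1 depth=1 children=[] left=['N'] right=['E', 'V'] parent=Z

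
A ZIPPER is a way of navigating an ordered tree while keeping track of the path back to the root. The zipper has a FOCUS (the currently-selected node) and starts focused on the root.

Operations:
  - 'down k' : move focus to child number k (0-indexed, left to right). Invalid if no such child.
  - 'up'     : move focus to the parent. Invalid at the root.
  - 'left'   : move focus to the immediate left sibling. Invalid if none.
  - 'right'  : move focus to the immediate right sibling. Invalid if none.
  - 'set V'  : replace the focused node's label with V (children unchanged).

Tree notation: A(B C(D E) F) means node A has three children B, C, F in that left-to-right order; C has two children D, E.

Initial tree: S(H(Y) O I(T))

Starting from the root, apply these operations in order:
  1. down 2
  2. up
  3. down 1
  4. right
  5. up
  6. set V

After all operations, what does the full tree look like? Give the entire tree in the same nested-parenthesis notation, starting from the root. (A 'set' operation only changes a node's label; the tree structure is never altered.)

Step 1 (down 2): focus=I path=2 depth=1 children=['T'] left=['H', 'O'] right=[] parent=S
Step 2 (up): focus=S path=root depth=0 children=['H', 'O', 'I'] (at root)
Step 3 (down 1): focus=O path=1 depth=1 children=[] left=['H'] right=['I'] parent=S
Step 4 (right): focus=I path=2 depth=1 children=['T'] left=['H', 'O'] right=[] parent=S
Step 5 (up): focus=S path=root depth=0 children=['H', 'O', 'I'] (at root)
Step 6 (set V): focus=V path=root depth=0 children=['H', 'O', 'I'] (at root)

Answer: V(H(Y) O I(T))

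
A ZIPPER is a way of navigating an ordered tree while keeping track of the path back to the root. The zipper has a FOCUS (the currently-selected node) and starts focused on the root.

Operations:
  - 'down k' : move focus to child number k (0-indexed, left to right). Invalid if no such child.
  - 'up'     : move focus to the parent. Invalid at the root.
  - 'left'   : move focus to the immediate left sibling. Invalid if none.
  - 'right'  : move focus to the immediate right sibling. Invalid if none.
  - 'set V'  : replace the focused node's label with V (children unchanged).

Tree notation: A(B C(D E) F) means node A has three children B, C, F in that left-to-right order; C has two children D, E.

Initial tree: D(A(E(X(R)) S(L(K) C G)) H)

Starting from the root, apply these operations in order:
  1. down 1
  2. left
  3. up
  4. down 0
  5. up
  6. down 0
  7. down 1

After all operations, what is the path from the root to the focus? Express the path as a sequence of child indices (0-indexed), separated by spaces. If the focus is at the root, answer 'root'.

Answer: 0 1

Derivation:
Step 1 (down 1): focus=H path=1 depth=1 children=[] left=['A'] right=[] parent=D
Step 2 (left): focus=A path=0 depth=1 children=['E', 'S'] left=[] right=['H'] parent=D
Step 3 (up): focus=D path=root depth=0 children=['A', 'H'] (at root)
Step 4 (down 0): focus=A path=0 depth=1 children=['E', 'S'] left=[] right=['H'] parent=D
Step 5 (up): focus=D path=root depth=0 children=['A', 'H'] (at root)
Step 6 (down 0): focus=A path=0 depth=1 children=['E', 'S'] left=[] right=['H'] parent=D
Step 7 (down 1): focus=S path=0/1 depth=2 children=['L', 'C', 'G'] left=['E'] right=[] parent=A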